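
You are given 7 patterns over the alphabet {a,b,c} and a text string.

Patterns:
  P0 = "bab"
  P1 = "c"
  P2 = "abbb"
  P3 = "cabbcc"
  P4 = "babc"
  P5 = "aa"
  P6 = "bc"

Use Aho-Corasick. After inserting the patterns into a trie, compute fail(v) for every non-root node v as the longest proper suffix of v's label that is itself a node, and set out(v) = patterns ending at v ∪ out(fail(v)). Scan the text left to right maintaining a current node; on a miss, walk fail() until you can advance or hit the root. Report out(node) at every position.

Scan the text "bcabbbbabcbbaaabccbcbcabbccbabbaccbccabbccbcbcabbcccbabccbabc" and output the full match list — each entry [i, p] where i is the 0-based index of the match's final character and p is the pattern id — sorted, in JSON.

Build automaton:
Trie nodes:
  n0 'ε': a→5 b→1 c→4
  n1 'b': a→2 c→16
  n2 'ba': b→3
  n3 'bab': c→14  [P0 ends]
  n4 'c': a→9  [P1 ends]
  n5 'a': a→15 b→6
  n6 'ab': b→7
  n7 'abb': b→8
  n8 'abbb': ·  [P2 ends]
  n9 'ca': b→10
  n10 'cab': b→11
  n11 'cabb': c→12
  n12 'cabbc': c→13
  n13 'cabbcc': ·  [P3 ends]
  n14 'babc': ·  [P4 ends]
  n15 'aa': ·  [P5 ends]
  n16 'bc': ·  [P6 ends]

Failure links (BFS by depth):
  fail(1) 'b': from fail(0)=0 chase 'b': 0 ⇒ 0;  out=∅∪out(0)=∅
  fail(4) 'c': from fail(0)=0 chase 'c': 0 ⇒ 0;  out={1}∪out(0)={1}
  fail(5) 'a': from fail(0)=0 chase 'a': 0 ⇒ 0;  out=∅∪out(0)=∅
  fail(2) 'ba': from fail(1)=0 chase 'a': 0 ⇒ 5;  out=∅∪out(5)=∅
  fail(6) 'ab': from fail(5)=0 chase 'b': 0 ⇒ 1;  out=∅∪out(1)=∅
  fail(9) 'ca': from fail(4)=0 chase 'a': 0 ⇒ 5;  out=∅∪out(5)=∅
  fail(15) 'aa': from fail(5)=0 chase 'a': 0 ⇒ 5;  out={5}∪out(5)={5}
  fail(16) 'bc': from fail(1)=0 chase 'c': 0 ⇒ 4;  out={6}∪out(4)={1,6}
  fail(3) 'bab': from fail(2)=5 chase 'b': 5 ⇒ 6;  out={0}∪out(6)={0}
  fail(7) 'abb': from fail(6)=1 chase 'b': 1→0 ⇒ 1;  out=∅∪out(1)=∅
  fail(10) 'cab': from fail(9)=5 chase 'b': 5 ⇒ 6;  out=∅∪out(6)=∅
  fail(8) 'abbb': from fail(7)=1 chase 'b': 1→0 ⇒ 1;  out={2}∪out(1)={2}
  fail(11) 'cabb': from fail(10)=6 chase 'b': 6 ⇒ 7;  out=∅∪out(7)=∅
  fail(14) 'babc': from fail(3)=6 chase 'c': 6→1 ⇒ 16;  out={4}∪out(16)={1,4,6}
  fail(12) 'cabbc': from fail(11)=7 chase 'c': 7→1 ⇒ 16;  out=∅∪out(16)={1,6}
  fail(13) 'cabbcc': from fail(12)=16 chase 'c': 16→4→0 ⇒ 4;  out={3}∪out(4)={1,3}

Scan:
i=0 'b': node 0→1
i=1 'c': node 1→16  ** P1@[1:1],P6@[0:1]
i=2 'a': node 16→9 (via fail)
i=3 'b': node 9→10
i=4 'b': node 10→11
i=5 'b': node 11→8 (via fail)  ** P2@[2:5]
i=6 'b': node 8→1 (via fail)
i=7 'a': node 1→2
i=8 'b': node 2→3  ** P0@[6:8]
i=9 'c': node 3→14  ** P1@[9:9],P4@[6:9],P6@[8:9]
i=10 'b': node 14→1 (via fail)
i=11 'b': node 1→1 (via fail)
i=12 'a': node 1→2
i=13 'a': node 2→15 (via fail)  ** P5@[12:13]
i=14 'a': node 15→15 (via fail)  ** P5@[13:14]
i=15 'b': node 15→6 (via fail)
i=16 'c': node 6→16 (via fail)  ** P1@[16:16],P6@[15:16]
i=17 'c': node 16→4 (via fail)  ** P1@[17:17]
i=18 'b': node 4→1 (via fail)
i=19 'c': node 1→16  ** P1@[19:19],P6@[18:19]
i=20 'b': node 16→1 (via fail)
i=21 'c': node 1→16  ** P1@[21:21],P6@[20:21]
i=22 'a': node 16→9 (via fail)
i=23 'b': node 9→10
i=24 'b': node 10→11
i=25 'c': node 11→12  ** P1@[25:25],P6@[24:25]
i=26 'c': node 12→13  ** P1@[26:26],P3@[21:26]
i=27 'b': node 13→1 (via fail)
i=28 'a': node 1→2
i=29 'b': node 2→3  ** P0@[27:29]
i=30 'b': node 3→7 (via fail)
i=31 'a': node 7→2 (via fail)
i=32 'c': node 2→4 (via fail)  ** P1@[32:32]
i=33 'c': node 4→4 (via fail)  ** P1@[33:33]
i=34 'b': node 4→1 (via fail)
i=35 'c': node 1→16  ** P1@[35:35],P6@[34:35]
i=36 'c': node 16→4 (via fail)  ** P1@[36:36]
i=37 'a': node 4→9
i=38 'b': node 9→10
i=39 'b': node 10→11
i=40 'c': node 11→12  ** P1@[40:40],P6@[39:40]
i=41 'c': node 12→13  ** P1@[41:41],P3@[36:41]
i=42 'b': node 13→1 (via fail)
i=43 'c': node 1→16  ** P1@[43:43],P6@[42:43]
i=44 'b': node 16→1 (via fail)
i=45 'c': node 1→16  ** P1@[45:45],P6@[44:45]
i=46 'a': node 16→9 (via fail)
i=47 'b': node 9→10
i=48 'b': node 10→11
i=49 'c': node 11→12  ** P1@[49:49],P6@[48:49]
i=50 'c': node 12→13  ** P1@[50:50],P3@[45:50]
i=51 'c': node 13→4 (via fail)  ** P1@[51:51]
i=52 'b': node 4→1 (via fail)
i=53 'a': node 1→2
i=54 'b': node 2→3  ** P0@[52:54]
i=55 'c': node 3→14  ** P1@[55:55],P4@[52:55],P6@[54:55]
i=56 'c': node 14→4 (via fail)  ** P1@[56:56]
i=57 'b': node 4→1 (via fail)
i=58 'a': node 1→2
i=59 'b': node 2→3  ** P0@[57:59]
i=60 'c': node 3→14  ** P1@[60:60],P4@[57:60],P6@[59:60]

Matches: [[1,1],[1,6],[5,2],[8,0],[9,1],[9,4],[9,6],[13,5],[14,5],[16,1],[16,6],[17,1],[19,1],[19,6],[21,1],[21,6],[25,1],[25,6],[26,1],[26,3],[29,0],[32,1],[33,1],[35,1],[35,6],[36,1],[40,1],[40,6],[41,1],[41,3],[43,1],[43,6],[45,1],[45,6],[49,1],[49,6],[50,1],[50,3],[51,1],[54,0],[55,1],[55,4],[55,6],[56,1],[59,0],[60,1],[60,4],[60,6]]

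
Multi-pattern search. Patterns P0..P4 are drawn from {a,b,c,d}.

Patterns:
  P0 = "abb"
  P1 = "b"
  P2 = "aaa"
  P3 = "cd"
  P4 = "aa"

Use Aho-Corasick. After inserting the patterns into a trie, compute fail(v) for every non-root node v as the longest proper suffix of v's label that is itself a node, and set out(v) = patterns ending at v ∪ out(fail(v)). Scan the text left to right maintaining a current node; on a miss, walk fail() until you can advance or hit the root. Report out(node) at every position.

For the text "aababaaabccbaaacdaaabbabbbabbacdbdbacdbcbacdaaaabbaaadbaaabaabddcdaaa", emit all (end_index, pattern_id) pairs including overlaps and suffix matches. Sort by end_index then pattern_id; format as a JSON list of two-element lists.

Build:
Trie (insert patterns):
  n0 'ε': a→1 b→4 c→7
  n1 'a': a→5 b→2
  n2 'ab': b→3
  n3 'abb': ·  [P0 ends]
  n4 'b': ·  [P1 ends]
  n5 'aa': a→6  [P4 ends]
  n6 'aaa': ·  [P2 ends]
  n7 'c': d→8
  n8 'cd': ·  [P3 ends]

Failure links (BFS by depth):
  n1('a'): parent n0 fail=0; on 'a' 0 → fail=0;  out ∅∪∅=∅
  n4('b'): parent n0 fail=0; on 'b' 0 → fail=0;  out {1}∪∅={1}
  n7('c'): parent n0 fail=0; on 'c' 0 → fail=0;  out ∅∪∅=∅
  n2('ab'): parent n1 fail=0; on 'b' 0 → fail=4;  out ∅∪{1}={1}
  n5('aa'): parent n1 fail=0; on 'a' 0 → fail=1;  out {4}∪∅={4}
  n8('cd'): parent n7 fail=0; on 'd' 0 → fail=0;  out {3}∪∅={3}
  n3('abb'): parent n2 fail=4; on 'b' 4→0 → fail=4;  out {0}∪{1}={0,1}
  n6('aaa'): parent n5 fail=1; on 'a' 1 → fail=5;  out {2}∪{4}={2,4}

Text stream:
[0] read 'a'  n0⇒n1
[1] read 'a'  n1⇒n5  ** P4@[0:1]
[2] read 'b'  n5⇒n2 ·f  ** P1@[2:2]
[3] read 'a'  n2⇒n1 ·f
[4] read 'b'  n1⇒n2  ** P1@[4:4]
[5] read 'a'  n2⇒n1 ·f
[6] read 'a'  n1⇒n5  ** P4@[5:6]
[7] read 'a'  n5⇒n6  ** P2@[5:7],P4@[6:7]
[8] read 'b'  n6⇒n2 ·f  ** P1@[8:8]
[9] read 'c'  n2⇒n7 ·f
[10] read 'c'  n7⇒n7 ·f
[11] read 'b'  n7⇒n4 ·f  ** P1@[11:11]
[12] read 'a'  n4⇒n1 ·f
[13] read 'a'  n1⇒n5  ** P4@[12:13]
[14] read 'a'  n5⇒n6  ** P2@[12:14],P4@[13:14]
[15] read 'c'  n6⇒n7 ·f
[16] read 'd'  n7⇒n8  ** P3@[15:16]
[17] read 'a'  n8⇒n1 ·f
[18] read 'a'  n1⇒n5  ** P4@[17:18]
[19] read 'a'  n5⇒n6  ** P2@[17:19],P4@[18:19]
[20] read 'b'  n6⇒n2 ·f  ** P1@[20:20]
[21] read 'b'  n2⇒n3  ** P0@[19:21],P1@[21:21]
[22] read 'a'  n3⇒n1 ·f
[23] read 'b'  n1⇒n2  ** P1@[23:23]
[24] read 'b'  n2⇒n3  ** P0@[22:24],P1@[24:24]
[25] read 'b'  n3⇒n4 ·f  ** P1@[25:25]
[26] read 'a'  n4⇒n1 ·f
[27] read 'b'  n1⇒n2  ** P1@[27:27]
[28] read 'b'  n2⇒n3  ** P0@[26:28],P1@[28:28]
[29] read 'a'  n3⇒n1 ·f
[30] read 'c'  n1⇒n7 ·f
[31] read 'd'  n7⇒n8  ** P3@[30:31]
[32] read 'b'  n8⇒n4 ·f  ** P1@[32:32]
[33] read 'd'  n4⇒n0 ·f
[34] read 'b'  n0⇒n4  ** P1@[34:34]
[35] read 'a'  n4⇒n1 ·f
[36] read 'c'  n1⇒n7 ·f
[37] read 'd'  n7⇒n8  ** P3@[36:37]
[38] read 'b'  n8⇒n4 ·f  ** P1@[38:38]
[39] read 'c'  n4⇒n7 ·f
[40] read 'b'  n7⇒n4 ·f  ** P1@[40:40]
[41] read 'a'  n4⇒n1 ·f
[42] read 'c'  n1⇒n7 ·f
[43] read 'd'  n7⇒n8  ** P3@[42:43]
[44] read 'a'  n8⇒n1 ·f
[45] read 'a'  n1⇒n5  ** P4@[44:45]
[46] read 'a'  n5⇒n6  ** P2@[44:46],P4@[45:46]
[47] read 'a'  n6⇒n6 ·f  ** P2@[45:47],P4@[46:47]
[48] read 'b'  n6⇒n2 ·f  ** P1@[48:48]
[49] read 'b'  n2⇒n3  ** P0@[47:49],P1@[49:49]
[50] read 'a'  n3⇒n1 ·f
[51] read 'a'  n1⇒n5  ** P4@[50:51]
[52] read 'a'  n5⇒n6  ** P2@[50:52],P4@[51:52]
[53] read 'd'  n6⇒n0 ·f
[54] read 'b'  n0⇒n4  ** P1@[54:54]
[55] read 'a'  n4⇒n1 ·f
[56] read 'a'  n1⇒n5  ** P4@[55:56]
[57] read 'a'  n5⇒n6  ** P2@[55:57],P4@[56:57]
[58] read 'b'  n6⇒n2 ·f  ** P1@[58:58]
[59] read 'a'  n2⇒n1 ·f
[60] read 'a'  n1⇒n5  ** P4@[59:60]
[61] read 'b'  n5⇒n2 ·f  ** P1@[61:61]
[62] read 'd'  n2⇒n0 ·f
[63] read 'd'  n0⇒n0
[64] read 'c'  n0⇒n7
[65] read 'd'  n7⇒n8  ** P3@[64:65]
[66] read 'a'  n8⇒n1 ·f
[67] read 'a'  n1⇒n5  ** P4@[66:67]
[68] read 'a'  n5⇒n6  ** P2@[66:68],P4@[67:68]

Matches: [[1,4],[2,1],[4,1],[6,4],[7,2],[7,4],[8,1],[11,1],[13,4],[14,2],[14,4],[16,3],[18,4],[19,2],[19,4],[20,1],[21,0],[21,1],[23,1],[24,0],[24,1],[25,1],[27,1],[28,0],[28,1],[31,3],[32,1],[34,1],[37,3],[38,1],[40,1],[43,3],[45,4],[46,2],[46,4],[47,2],[47,4],[48,1],[49,0],[49,1],[51,4],[52,2],[52,4],[54,1],[56,4],[57,2],[57,4],[58,1],[60,4],[61,1],[65,3],[67,4],[68,2],[68,4]]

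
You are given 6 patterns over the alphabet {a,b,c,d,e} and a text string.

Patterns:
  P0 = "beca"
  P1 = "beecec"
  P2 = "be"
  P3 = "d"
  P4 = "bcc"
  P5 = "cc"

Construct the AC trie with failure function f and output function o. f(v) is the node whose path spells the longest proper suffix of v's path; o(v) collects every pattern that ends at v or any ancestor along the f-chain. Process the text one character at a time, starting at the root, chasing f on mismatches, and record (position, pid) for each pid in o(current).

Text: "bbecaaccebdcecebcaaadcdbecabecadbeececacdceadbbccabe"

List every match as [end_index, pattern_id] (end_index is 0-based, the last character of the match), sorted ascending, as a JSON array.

Build automaton:
Trie (insert patterns):
  n0 'ε': b→1 c→12 d→9
  n1 'b': c→10 e→2
  n2 'be': c→3 e→5  ←P2
  n3 'bec': a→4
  n4 'beca': ·  ←P0
  n5 'bee': c→6
  n6 'beec': e→7
  n7 'beece': c→8
  n8 'beecec': ·  ←P1
  n9 'd': ·  ←P3
  n10 'bc': c→11
  n11 'bcc': ·  ←P4
  n12 'c': c→13
  n13 'cc': ·  ←P5

BFS fail/out derivation:
  n1('b'): parent n0 fail=0; on 'b' 0 → fail=0;  out ∅∪∅=∅
  n9('d'): parent n0 fail=0; on 'd' 0 → fail=0;  out {3}∪∅={3}
  n12('c'): parent n0 fail=0; on 'c' 0 → fail=0;  out ∅∪∅=∅
  n2('be'): parent n1 fail=0; on 'e' 0 → fail=0;  out {2}∪∅={2}
  n10('bc'): parent n1 fail=0; on 'c' 0 → fail=12;  out ∅∪∅=∅
  n13('cc'): parent n12 fail=0; on 'c' 0 → fail=12;  out {5}∪∅={5}
  n3('bec'): parent n2 fail=0; on 'c' 0 → fail=12;  out ∅∪∅=∅
  n5('bee'): parent n2 fail=0; on 'e' 0 → fail=0;  out ∅∪∅=∅
  n11('bcc'): parent n10 fail=12; on 'c' 12 → fail=13;  out {4}∪{5}={4,5}
  n4('beca'): parent n3 fail=12; on 'a' 12→0 → fail=0;  out {0}∪∅={0}
  n6('beec'): parent n5 fail=0; on 'c' 0 → fail=12;  out ∅∪∅=∅
  n7('beece'): parent n6 fail=12; on 'e' 12→0 → fail=0;  out ∅∪∅=∅
  n8('beecec'): parent n7 fail=0; on 'c' 0 → fail=12;  out {1}∪∅={1}

Text stream:
[0] read 'b'  n0⇒n1
[1] read 'b'  n1⇒n1 ·f
[2] read 'e'  n1⇒n2  → match P2@[1:2]
[3] read 'c'  n2⇒n3
[4] read 'a'  n3⇒n4  → match P0@[1:4]
[5] read 'a'  n4⇒n0 ·f
[6] read 'c'  n0⇒n12
[7] read 'c'  n12⇒n13  → match P5@[6:7]
[8] read 'e'  n13⇒n0 ·f
[9] read 'b'  n0⇒n1
[10] read 'd'  n1⇒n9 ·f  → match P3@[10:10]
[11] read 'c'  n9⇒n12 ·f
[12] read 'e'  n12⇒n0 ·f
[13] read 'c'  n0⇒n12
[14] read 'e'  n12⇒n0 ·f
[15] read 'b'  n0⇒n1
[16] read 'c'  n1⇒n10
[17] read 'a'  n10⇒n0 ·f
[18] read 'a'  n0⇒n0
[19] read 'a'  n0⇒n0
[20] read 'd'  n0⇒n9  → match P3@[20:20]
[21] read 'c'  n9⇒n12 ·f
[22] read 'd'  n12⇒n9 ·f  → match P3@[22:22]
[23] read 'b'  n9⇒n1 ·f
[24] read 'e'  n1⇒n2  → match P2@[23:24]
[25] read 'c'  n2⇒n3
[26] read 'a'  n3⇒n4  → match P0@[23:26]
[27] read 'b'  n4⇒n1 ·f
[28] read 'e'  n1⇒n2  → match P2@[27:28]
[29] read 'c'  n2⇒n3
[30] read 'a'  n3⇒n4  → match P0@[27:30]
[31] read 'd'  n4⇒n9 ·f  → match P3@[31:31]
[32] read 'b'  n9⇒n1 ·f
[33] read 'e'  n1⇒n2  → match P2@[32:33]
[34] read 'e'  n2⇒n5
[35] read 'c'  n5⇒n6
[36] read 'e'  n6⇒n7
[37] read 'c'  n7⇒n8  → match P1@[32:37]
[38] read 'a'  n8⇒n0 ·f
[39] read 'c'  n0⇒n12
[40] read 'd'  n12⇒n9 ·f  → match P3@[40:40]
[41] read 'c'  n9⇒n12 ·f
[42] read 'e'  n12⇒n0 ·f
[43] read 'a'  n0⇒n0
[44] read 'd'  n0⇒n9  → match P3@[44:44]
[45] read 'b'  n9⇒n1 ·f
[46] read 'b'  n1⇒n1 ·f
[47] read 'c'  n1⇒n10
[48] read 'c'  n10⇒n11  → match P4@[46:48],P5@[47:48]
[49] read 'a'  n11⇒n0 ·f
[50] read 'b'  n0⇒n1
[51] read 'e'  n1⇒n2  → match P2@[50:51]

Result: [[2,2],[4,0],[7,5],[10,3],[20,3],[22,3],[24,2],[26,0],[28,2],[30,0],[31,3],[33,2],[37,1],[40,3],[44,3],[48,4],[48,5],[51,2]]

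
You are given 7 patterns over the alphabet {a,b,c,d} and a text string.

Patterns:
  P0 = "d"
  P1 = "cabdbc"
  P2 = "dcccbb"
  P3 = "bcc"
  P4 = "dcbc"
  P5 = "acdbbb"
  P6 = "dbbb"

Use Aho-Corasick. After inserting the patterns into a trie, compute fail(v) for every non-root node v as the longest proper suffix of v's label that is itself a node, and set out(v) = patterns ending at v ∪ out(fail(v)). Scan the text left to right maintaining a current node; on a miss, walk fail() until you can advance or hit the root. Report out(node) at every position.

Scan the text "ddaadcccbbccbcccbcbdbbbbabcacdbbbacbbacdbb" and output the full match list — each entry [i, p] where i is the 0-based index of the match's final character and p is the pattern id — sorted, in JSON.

Construct AC machine:
Trie (insert patterns):
  0='ε' goto a→18 b→13 c→2 d→1
  1='d' goto b→24 c→8  ←P0
  2='c' goto a→3
  3='ca' goto b→4
  4='cab' goto d→5
  5='cabd' goto b→6
  6='cabdb' goto c→7
  7='cabdbc' goto ·  ←P1
  8='dc' goto b→16 c→9
  9='dcc' goto c→10
  10='dccc' goto b→11
  11='dcccb' goto b→12
  12='dcccbb' goto ·  ←P2
  13='b' goto c→14
  14='bc' goto c→15
  15='bcc' goto ·  ←P3
  16='dcb' goto c→17
  17='dcbc' goto ·  ←P4
  18='a' goto c→19
  19='ac' goto d→20
  20='acd' goto b→21
  21='acdb' goto b→22
  22='acdbb' goto b→23
  23='acdbbb' goto ·  ←P5
  24='db' goto b→25
  25='dbb' goto b→26
  26='dbbb' goto ·  ←P6

BFS fail/out derivation:
  n1('d'): parent n0 fail=0; on 'd' 0 → fail=0;  out {0}∪∅={0}
  n2('c'): parent n0 fail=0; on 'c' 0 → fail=0;  out ∅∪∅=∅
  n13('b'): parent n0 fail=0; on 'b' 0 → fail=0;  out ∅∪∅=∅
  n18('a'): parent n0 fail=0; on 'a' 0 → fail=0;  out ∅∪∅=∅
  n3('ca'): parent n2 fail=0; on 'a' 0 → fail=18;  out ∅∪∅=∅
  n8('dc'): parent n1 fail=0; on 'c' 0 → fail=2;  out ∅∪∅=∅
  n14('bc'): parent n13 fail=0; on 'c' 0 → fail=2;  out ∅∪∅=∅
  n19('ac'): parent n18 fail=0; on 'c' 0 → fail=2;  out ∅∪∅=∅
  n24('db'): parent n1 fail=0; on 'b' 0 → fail=13;  out ∅∪∅=∅
  n4('cab'): parent n3 fail=18; on 'b' 18→0 → fail=13;  out ∅∪∅=∅
  n9('dcc'): parent n8 fail=2; on 'c' 2→0 → fail=2;  out ∅∪∅=∅
  n15('bcc'): parent n14 fail=2; on 'c' 2→0 → fail=2;  out {3}∪∅={3}
  n16('dcb'): parent n8 fail=2; on 'b' 2→0 → fail=13;  out ∅∪∅=∅
  n20('acd'): parent n19 fail=2; on 'd' 2→0 → fail=1;  out ∅∪{0}={0}
  n25('dbb'): parent n24 fail=13; on 'b' 13→0 → fail=13;  out ∅∪∅=∅
  n5('cabd'): parent n4 fail=13; on 'd' 13→0 → fail=1;  out ∅∪{0}={0}
  n10('dccc'): parent n9 fail=2; on 'c' 2→0 → fail=2;  out ∅∪∅=∅
  n17('dcbc'): parent n16 fail=13; on 'c' 13 → fail=14;  out {4}∪∅={4}
  n21('acdb'): parent n20 fail=1; on 'b' 1 → fail=24;  out ∅∪∅=∅
  n26('dbbb'): parent n25 fail=13; on 'b' 13→0 → fail=13;  out {6}∪∅={6}
  n6('cabdb'): parent n5 fail=1; on 'b' 1 → fail=24;  out ∅∪∅=∅
  n11('dcccb'): parent n10 fail=2; on 'b' 2→0 → fail=13;  out ∅∪∅=∅
  n22('acdbb'): parent n21 fail=24; on 'b' 24 → fail=25;  out ∅∪∅=∅
  n7('cabdbc'): parent n6 fail=24; on 'c' 24→13 → fail=14;  out {1}∪∅={1}
  n12('dcccbb'): parent n11 fail=13; on 'b' 13→0 → fail=13;  out {2}∪∅={2}
  n23('acdbbb'): parent n22 fail=25; on 'b' 25 → fail=26;  out {5}∪{6}={5,6}

Scan:
pos 0 'd': at 1  ** P0@[0:0]
pos 1 'd': at 1 ·f  ** P0@[1:1]
pos 2 'a': at 18 ·f
pos 3 'a': at 18 ·f
pos 4 'd': at 1 ·f  ** P0@[4:4]
pos 5 'c': at 8
pos 6 'c': at 9
pos 7 'c': at 10
pos 8 'b': at 11
pos 9 'b': at 12  ** P2@[4:9]
pos 10 'c': at 14 ·f
pos 11 'c': at 15  ** P3@[9:11]
pos 12 'b': at 13 ·f
pos 13 'c': at 14
pos 14 'c': at 15  ** P3@[12:14]
pos 15 'c': at 2 ·f
pos 16 'b': at 13 ·f
pos 17 'c': at 14
pos 18 'b': at 13 ·f
pos 19 'd': at 1 ·f  ** P0@[19:19]
pos 20 'b': at 24
pos 21 'b': at 25
pos 22 'b': at 26  ** P6@[19:22]
pos 23 'b': at 13 ·f
pos 24 'a': at 18 ·f
pos 25 'b': at 13 ·f
pos 26 'c': at 14
pos 27 'a': at 3 ·f
pos 28 'c': at 19 ·f
pos 29 'd': at 20  ** P0@[29:29]
pos 30 'b': at 21
pos 31 'b': at 22
pos 32 'b': at 23  ** P5@[27:32],P6@[29:32]
pos 33 'a': at 18 ·f
pos 34 'c': at 19
pos 35 'b': at 13 ·f
pos 36 'b': at 13 ·f
pos 37 'a': at 18 ·f
pos 38 'c': at 19
pos 39 'd': at 20  ** P0@[39:39]
pos 40 'b': at 21
pos 41 'b': at 22

Matches: [[0,0],[1,0],[4,0],[9,2],[11,3],[14,3],[19,0],[22,6],[29,0],[32,5],[32,6],[39,0]]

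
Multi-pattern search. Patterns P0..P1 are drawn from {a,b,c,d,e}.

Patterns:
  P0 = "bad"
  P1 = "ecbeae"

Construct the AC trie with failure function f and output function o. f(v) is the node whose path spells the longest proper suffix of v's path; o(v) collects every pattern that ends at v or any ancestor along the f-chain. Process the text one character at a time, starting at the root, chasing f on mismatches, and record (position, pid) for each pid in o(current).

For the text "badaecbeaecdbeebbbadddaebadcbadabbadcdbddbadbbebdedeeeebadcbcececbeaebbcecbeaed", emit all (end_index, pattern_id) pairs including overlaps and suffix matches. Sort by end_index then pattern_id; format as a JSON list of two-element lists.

Build automaton:
Trie nodes:
  n0 'ε': b→1 e→4
  n1 'b': a→2
  n2 'ba': d→3
  n3 'bad': ·  [P0 ends]
  n4 'e': c→5
  n5 'ec': b→6
  n6 'ecb': e→7
  n7 'ecbe': a→8
  n8 'ecbea': e→9
  n9 'ecbeae': ·  [P1 ends]

Failure links (BFS by depth):
  n1('b'): parent n0 fail=0; on 'b' 0 → fail=0;  out ∅∪∅=∅
  n4('e'): parent n0 fail=0; on 'e' 0 → fail=0;  out ∅∪∅=∅
  n2('ba'): parent n1 fail=0; on 'a' 0 → fail=0;  out ∅∪∅=∅
  n5('ec'): parent n4 fail=0; on 'c' 0 → fail=0;  out ∅∪∅=∅
  n3('bad'): parent n2 fail=0; on 'd' 0 → fail=0;  out {0}∪∅={0}
  n6('ecb'): parent n5 fail=0; on 'b' 0 → fail=1;  out ∅∪∅=∅
  n7('ecbe'): parent n6 fail=1; on 'e' 1→0 → fail=4;  out ∅∪∅=∅
  n8('ecbea'): parent n7 fail=4; on 'a' 4→0 → fail=0;  out ∅∪∅=∅
  n9('ecbeae'): parent n8 fail=0; on 'e' 0 → fail=4;  out {1}∪∅={1}

Run:
[0] read 'b'  n0⇒n1
[1] read 'a'  n1⇒n2
[2] read 'd'  n2⇒n3  ** P0@[0:2]
[3] read 'a'  n3⇒n0 (fail-walked)
[4] read 'e'  n0⇒n4
[5] read 'c'  n4⇒n5
[6] read 'b'  n5⇒n6
[7] read 'e'  n6⇒n7
[8] read 'a'  n7⇒n8
[9] read 'e'  n8⇒n9  ** P1@[4:9]
[10] read 'c'  n9⇒n5 (fail-walked)
[11] read 'd'  n5⇒n0 (fail-walked)
[12] read 'b'  n0⇒n1
[13] read 'e'  n1⇒n4 (fail-walked)
[14] read 'e'  n4⇒n4 (fail-walked)
[15] read 'b'  n4⇒n1 (fail-walked)
[16] read 'b'  n1⇒n1 (fail-walked)
[17] read 'b'  n1⇒n1 (fail-walked)
[18] read 'a'  n1⇒n2
[19] read 'd'  n2⇒n3  ** P0@[17:19]
[20] read 'd'  n3⇒n0 (fail-walked)
[21] read 'd'  n0⇒n0
[22] read 'a'  n0⇒n0
[23] read 'e'  n0⇒n4
[24] read 'b'  n4⇒n1 (fail-walked)
[25] read 'a'  n1⇒n2
[26] read 'd'  n2⇒n3  ** P0@[24:26]
[27] read 'c'  n3⇒n0 (fail-walked)
[28] read 'b'  n0⇒n1
[29] read 'a'  n1⇒n2
[30] read 'd'  n2⇒n3  ** P0@[28:30]
[31] read 'a'  n3⇒n0 (fail-walked)
[32] read 'b'  n0⇒n1
[33] read 'b'  n1⇒n1 (fail-walked)
[34] read 'a'  n1⇒n2
[35] read 'd'  n2⇒n3  ** P0@[33:35]
[36] read 'c'  n3⇒n0 (fail-walked)
[37] read 'd'  n0⇒n0
[38] read 'b'  n0⇒n1
[39] read 'd'  n1⇒n0 (fail-walked)
[40] read 'd'  n0⇒n0
[41] read 'b'  n0⇒n1
[42] read 'a'  n1⇒n2
[43] read 'd'  n2⇒n3  ** P0@[41:43]
[44] read 'b'  n3⇒n1 (fail-walked)
[45] read 'b'  n1⇒n1 (fail-walked)
[46] read 'e'  n1⇒n4 (fail-walked)
[47] read 'b'  n4⇒n1 (fail-walked)
[48] read 'd'  n1⇒n0 (fail-walked)
[49] read 'e'  n0⇒n4
[50] read 'd'  n4⇒n0 (fail-walked)
[51] read 'e'  n0⇒n4
[52] read 'e'  n4⇒n4 (fail-walked)
[53] read 'e'  n4⇒n4 (fail-walked)
[54] read 'e'  n4⇒n4 (fail-walked)
[55] read 'b'  n4⇒n1 (fail-walked)
[56] read 'a'  n1⇒n2
[57] read 'd'  n2⇒n3  ** P0@[55:57]
[58] read 'c'  n3⇒n0 (fail-walked)
[59] read 'b'  n0⇒n1
[60] read 'c'  n1⇒n0 (fail-walked)
[61] read 'e'  n0⇒n4
[62] read 'c'  n4⇒n5
[63] read 'e'  n5⇒n4 (fail-walked)
[64] read 'c'  n4⇒n5
[65] read 'b'  n5⇒n6
[66] read 'e'  n6⇒n7
[67] read 'a'  n7⇒n8
[68] read 'e'  n8⇒n9  ** P1@[63:68]
[69] read 'b'  n9⇒n1 (fail-walked)
[70] read 'b'  n1⇒n1 (fail-walked)
[71] read 'c'  n1⇒n0 (fail-walked)
[72] read 'e'  n0⇒n4
[73] read 'c'  n4⇒n5
[74] read 'b'  n5⇒n6
[75] read 'e'  n6⇒n7
[76] read 'a'  n7⇒n8
[77] read 'e'  n8⇒n9  ** P1@[72:77]
[78] read 'd'  n9⇒n0 (fail-walked)

Result: [[2,0],[9,1],[19,0],[26,0],[30,0],[35,0],[43,0],[57,0],[68,1],[77,1]]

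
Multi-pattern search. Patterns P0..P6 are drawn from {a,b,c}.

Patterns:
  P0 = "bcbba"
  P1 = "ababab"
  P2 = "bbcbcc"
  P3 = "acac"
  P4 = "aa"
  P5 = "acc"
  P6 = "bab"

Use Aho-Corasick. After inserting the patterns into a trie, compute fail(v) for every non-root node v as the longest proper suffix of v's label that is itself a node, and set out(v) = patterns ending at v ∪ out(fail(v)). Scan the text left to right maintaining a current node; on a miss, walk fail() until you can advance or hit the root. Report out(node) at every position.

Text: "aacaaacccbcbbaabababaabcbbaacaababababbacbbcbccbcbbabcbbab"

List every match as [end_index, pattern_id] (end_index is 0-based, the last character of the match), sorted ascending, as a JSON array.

Construct AC machine:
Trie nodes:
  n0 'ε': a→6 b→1
  n1 'b': a→22 b→12 c→2
  n2 'bc': b→3
  n3 'bcb': b→4
  n4 'bcbb': a→5
  n5 'bcbba': ·  ←P0
  n6 'a': a→20 b→7 c→17
  n7 'ab': a→8
  n8 'aba': b→9
  n9 'abab': a→10
  n10 'ababa': b→11
  n11 'ababab': ·  ←P1
  n12 'bb': c→13
  n13 'bbc': b→14
  n14 'bbcb': c→15
  n15 'bbcbc': c→16
  n16 'bbcbcc': ·  ←P2
  n17 'ac': a→18 c→21
  n18 'aca': c→19
  n19 'acac': ·  ←P3
  n20 'aa': ·  ←P4
  n21 'acc': ·  ←P5
  n22 'ba': b→23
  n23 'bab': ·  ←P6

Failure links (BFS by depth):
  fail(1) 'b': from fail(0)=0 chase 'b': 0 ⇒ 0;  out=∅∪out(0)=∅
  fail(6) 'a': from fail(0)=0 chase 'a': 0 ⇒ 0;  out=∅∪out(0)=∅
  fail(2) 'bc': from fail(1)=0 chase 'c': 0 ⇒ 0;  out=∅∪out(0)=∅
  fail(7) 'ab': from fail(6)=0 chase 'b': 0 ⇒ 1;  out=∅∪out(1)=∅
  fail(12) 'bb': from fail(1)=0 chase 'b': 0 ⇒ 1;  out=∅∪out(1)=∅
  fail(17) 'ac': from fail(6)=0 chase 'c': 0 ⇒ 0;  out=∅∪out(0)=∅
  fail(20) 'aa': from fail(6)=0 chase 'a': 0 ⇒ 6;  out={4}∪out(6)={4}
  fail(22) 'ba': from fail(1)=0 chase 'a': 0 ⇒ 6;  out=∅∪out(6)=∅
  fail(3) 'bcb': from fail(2)=0 chase 'b': 0 ⇒ 1;  out=∅∪out(1)=∅
  fail(8) 'aba': from fail(7)=1 chase 'a': 1 ⇒ 22;  out=∅∪out(22)=∅
  fail(13) 'bbc': from fail(12)=1 chase 'c': 1 ⇒ 2;  out=∅∪out(2)=∅
  fail(18) 'aca': from fail(17)=0 chase 'a': 0 ⇒ 6;  out=∅∪out(6)=∅
  fail(21) 'acc': from fail(17)=0 chase 'c': 0 ⇒ 0;  out={5}∪out(0)={5}
  fail(23) 'bab': from fail(22)=6 chase 'b': 6 ⇒ 7;  out={6}∪out(7)={6}
  fail(4) 'bcbb': from fail(3)=1 chase 'b': 1 ⇒ 12;  out=∅∪out(12)=∅
  fail(9) 'abab': from fail(8)=22 chase 'b': 22 ⇒ 23;  out=∅∪out(23)={6}
  fail(14) 'bbcb': from fail(13)=2 chase 'b': 2 ⇒ 3;  out=∅∪out(3)=∅
  fail(19) 'acac': from fail(18)=6 chase 'c': 6 ⇒ 17;  out={3}∪out(17)={3}
  fail(5) 'bcbba': from fail(4)=12 chase 'a': 12→1 ⇒ 22;  out={0}∪out(22)={0}
  fail(10) 'ababa': from fail(9)=23 chase 'a': 23→7 ⇒ 8;  out=∅∪out(8)=∅
  fail(15) 'bbcbc': from fail(14)=3 chase 'c': 3→1 ⇒ 2;  out=∅∪out(2)=∅
  fail(11) 'ababab': from fail(10)=8 chase 'b': 8 ⇒ 9;  out={1}∪out(9)={1,6}
  fail(16) 'bbcbcc': from fail(15)=2 chase 'c': 2→0 ⇒ 0;  out={2}∪out(0)={2}

Run:
i=0 'a': node 0→6
i=1 'a': node 6→20  ** P4@[0:1]
i=2 'c': node 20→17 ·f
i=3 'a': node 17→18
i=4 'a': node 18→20 ·f  ** P4@[3:4]
i=5 'a': node 20→20 ·f  ** P4@[4:5]
i=6 'c': node 20→17 ·f
i=7 'c': node 17→21  ** P5@[5:7]
i=8 'c': node 21→0 ·f
i=9 'b': node 0→1
i=10 'c': node 1→2
i=11 'b': node 2→3
i=12 'b': node 3→4
i=13 'a': node 4→5  ** P0@[9:13]
i=14 'a': node 5→20 ·f  ** P4@[13:14]
i=15 'b': node 20→7 ·f
i=16 'a': node 7→8
i=17 'b': node 8→9  ** P6@[15:17]
i=18 'a': node 9→10
i=19 'b': node 10→11  ** P1@[14:19],P6@[17:19]
i=20 'a': node 11→10 ·f
i=21 'a': node 10→20 ·f  ** P4@[20:21]
i=22 'b': node 20→7 ·f
i=23 'c': node 7→2 ·f
i=24 'b': node 2→3
i=25 'b': node 3→4
i=26 'a': node 4→5  ** P0@[22:26]
i=27 'a': node 5→20 ·f  ** P4@[26:27]
i=28 'c': node 20→17 ·f
i=29 'a': node 17→18
i=30 'a': node 18→20 ·f  ** P4@[29:30]
i=31 'b': node 20→7 ·f
i=32 'a': node 7→8
i=33 'b': node 8→9  ** P6@[31:33]
i=34 'a': node 9→10
i=35 'b': node 10→11  ** P1@[30:35],P6@[33:35]
i=36 'a': node 11→10 ·f
i=37 'b': node 10→11  ** P1@[32:37],P6@[35:37]
i=38 'b': node 11→12 ·f
i=39 'a': node 12→22 ·f
i=40 'c': node 22→17 ·f
i=41 'b': node 17→1 ·f
i=42 'b': node 1→12
i=43 'c': node 12→13
i=44 'b': node 13→14
i=45 'c': node 14→15
i=46 'c': node 15→16  ** P2@[41:46]
i=47 'b': node 16→1 ·f
i=48 'c': node 1→2
i=49 'b': node 2→3
i=50 'b': node 3→4
i=51 'a': node 4→5  ** P0@[47:51]
i=52 'b': node 5→23 ·f  ** P6@[50:52]
i=53 'c': node 23→2 ·f
i=54 'b': node 2→3
i=55 'b': node 3→4
i=56 'a': node 4→5  ** P0@[52:56]
i=57 'b': node 5→23 ·f  ** P6@[55:57]

Result: [[1,4],[4,4],[5,4],[7,5],[13,0],[14,4],[17,6],[19,1],[19,6],[21,4],[26,0],[27,4],[30,4],[33,6],[35,1],[35,6],[37,1],[37,6],[46,2],[51,0],[52,6],[56,0],[57,6]]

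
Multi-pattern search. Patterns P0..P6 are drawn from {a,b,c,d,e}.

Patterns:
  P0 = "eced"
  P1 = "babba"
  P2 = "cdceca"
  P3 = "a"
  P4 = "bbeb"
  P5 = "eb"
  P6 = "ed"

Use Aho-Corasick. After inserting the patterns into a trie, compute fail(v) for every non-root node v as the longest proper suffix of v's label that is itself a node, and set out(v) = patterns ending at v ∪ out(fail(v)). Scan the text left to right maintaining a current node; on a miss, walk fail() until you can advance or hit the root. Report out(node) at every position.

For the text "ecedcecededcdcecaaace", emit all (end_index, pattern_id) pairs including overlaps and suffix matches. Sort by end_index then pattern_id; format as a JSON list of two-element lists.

Construct AC machine:
Trie nodes:
  n0 'ε': a→16 b→5 c→10 e→1
  n1 'e': b→20 c→2 d→21
  n2 'ec': e→3
  n3 'ece': d→4
  n4 'eced': ·  ←P0
  n5 'b': a→6 b→17
  n6 'ba': b→7
  n7 'bab': b→8
  n8 'babb': a→9
  n9 'babba': ·  ←P1
  n10 'c': d→11
  n11 'cd': c→12
  n12 'cdc': e→13
  n13 'cdce': c→14
  n14 'cdcec': a→15
  n15 'cdceca': ·  ←P2
  n16 'a': ·  ←P3
  n17 'bb': e→18
  n18 'bbe': b→19
  n19 'bbeb': ·  ←P4
  n20 'eb': ·  ←P5
  n21 'ed': ·  ←P6

BFS fail/out derivation:
  fail(1) 'e': from fail(0)=0 chase 'e': 0 ⇒ 0;  out=∅∪out(0)=∅
  fail(5) 'b': from fail(0)=0 chase 'b': 0 ⇒ 0;  out=∅∪out(0)=∅
  fail(10) 'c': from fail(0)=0 chase 'c': 0 ⇒ 0;  out=∅∪out(0)=∅
  fail(16) 'a': from fail(0)=0 chase 'a': 0 ⇒ 0;  out={3}∪out(0)={3}
  fail(2) 'ec': from fail(1)=0 chase 'c': 0 ⇒ 10;  out=∅∪out(10)=∅
  fail(6) 'ba': from fail(5)=0 chase 'a': 0 ⇒ 16;  out=∅∪out(16)={3}
  fail(11) 'cd': from fail(10)=0 chase 'd': 0 ⇒ 0;  out=∅∪out(0)=∅
  fail(17) 'bb': from fail(5)=0 chase 'b': 0 ⇒ 5;  out=∅∪out(5)=∅
  fail(20) 'eb': from fail(1)=0 chase 'b': 0 ⇒ 5;  out={5}∪out(5)={5}
  fail(21) 'ed': from fail(1)=0 chase 'd': 0 ⇒ 0;  out={6}∪out(0)={6}
  fail(3) 'ece': from fail(2)=10 chase 'e': 10→0 ⇒ 1;  out=∅∪out(1)=∅
  fail(7) 'bab': from fail(6)=16 chase 'b': 16→0 ⇒ 5;  out=∅∪out(5)=∅
  fail(12) 'cdc': from fail(11)=0 chase 'c': 0 ⇒ 10;  out=∅∪out(10)=∅
  fail(18) 'bbe': from fail(17)=5 chase 'e': 5→0 ⇒ 1;  out=∅∪out(1)=∅
  fail(4) 'eced': from fail(3)=1 chase 'd': 1 ⇒ 21;  out={0}∪out(21)={0,6}
  fail(8) 'babb': from fail(7)=5 chase 'b': 5 ⇒ 17;  out=∅∪out(17)=∅
  fail(13) 'cdce': from fail(12)=10 chase 'e': 10→0 ⇒ 1;  out=∅∪out(1)=∅
  fail(19) 'bbeb': from fail(18)=1 chase 'b': 1 ⇒ 20;  out={4}∪out(20)={4,5}
  fail(9) 'babba': from fail(8)=17 chase 'a': 17→5 ⇒ 6;  out={1}∪out(6)={1,3}
  fail(14) 'cdcec': from fail(13)=1 chase 'c': 1 ⇒ 2;  out=∅∪out(2)=∅
  fail(15) 'cdceca': from fail(14)=2 chase 'a': 2→10→0 ⇒ 16;  out={2}∪out(16)={2,3}

Scan:
[0] read 'e'  n0⇒n1
[1] read 'c'  n1⇒n2
[2] read 'e'  n2⇒n3
[3] read 'd'  n3⇒n4  ** P0@[0:3],P6@[2:3]
[4] read 'c'  n4⇒n10 ·f
[5] read 'e'  n10⇒n1 ·f
[6] read 'c'  n1⇒n2
[7] read 'e'  n2⇒n3
[8] read 'd'  n3⇒n4  ** P0@[5:8],P6@[7:8]
[9] read 'e'  n4⇒n1 ·f
[10] read 'd'  n1⇒n21  ** P6@[9:10]
[11] read 'c'  n21⇒n10 ·f
[12] read 'd'  n10⇒n11
[13] read 'c'  n11⇒n12
[14] read 'e'  n12⇒n13
[15] read 'c'  n13⇒n14
[16] read 'a'  n14⇒n15  ** P2@[11:16],P3@[16:16]
[17] read 'a'  n15⇒n16 ·f  ** P3@[17:17]
[18] read 'a'  n16⇒n16 ·f  ** P3@[18:18]
[19] read 'c'  n16⇒n10 ·f
[20] read 'e'  n10⇒n1 ·f

All matches (sorted): [[3,0],[3,6],[8,0],[8,6],[10,6],[16,2],[16,3],[17,3],[18,3]]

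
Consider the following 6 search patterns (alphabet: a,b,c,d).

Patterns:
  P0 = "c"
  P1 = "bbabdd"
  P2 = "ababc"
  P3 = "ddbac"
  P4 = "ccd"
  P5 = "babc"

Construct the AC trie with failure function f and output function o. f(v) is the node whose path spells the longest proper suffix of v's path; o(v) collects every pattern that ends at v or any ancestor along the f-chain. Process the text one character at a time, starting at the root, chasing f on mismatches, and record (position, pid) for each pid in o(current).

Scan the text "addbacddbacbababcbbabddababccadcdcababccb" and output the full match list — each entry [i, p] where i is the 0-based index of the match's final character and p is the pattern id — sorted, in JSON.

Build automaton:
Trie (insert patterns):
  n0 'ε': a→8 b→2 c→1 d→13
  n1 'c': c→18  ←P0
  n2 'b': a→20 b→3
  n3 'bb': a→4
  n4 'bba': b→5
  n5 'bbab': d→6
  n6 'bbabd': d→7
  n7 'bbabdd': ·  ←P1
  n8 'a': b→9
  n9 'ab': a→10
  n10 'aba': b→11
  n11 'abab': c→12
  n12 'ababc': ·  ←P2
  n13 'd': d→14
  n14 'dd': b→15
  n15 'ddb': a→16
  n16 'ddba': c→17
  n17 'ddbac': ·  ←P3
  n18 'cc': d→19
  n19 'ccd': ·  ←P4
  n20 'ba': b→21
  n21 'bab': c→22
  n22 'babc': ·  ←P5

Failure links (BFS by depth):
  fail(1) 'c': from fail(0)=0 chase 'c': 0 ⇒ 0;  out={0}∪out(0)={0}
  fail(2) 'b': from fail(0)=0 chase 'b': 0 ⇒ 0;  out=∅∪out(0)=∅
  fail(8) 'a': from fail(0)=0 chase 'a': 0 ⇒ 0;  out=∅∪out(0)=∅
  fail(13) 'd': from fail(0)=0 chase 'd': 0 ⇒ 0;  out=∅∪out(0)=∅
  fail(3) 'bb': from fail(2)=0 chase 'b': 0 ⇒ 2;  out=∅∪out(2)=∅
  fail(9) 'ab': from fail(8)=0 chase 'b': 0 ⇒ 2;  out=∅∪out(2)=∅
  fail(14) 'dd': from fail(13)=0 chase 'd': 0 ⇒ 13;  out=∅∪out(13)=∅
  fail(18) 'cc': from fail(1)=0 chase 'c': 0 ⇒ 1;  out=∅∪out(1)={0}
  fail(20) 'ba': from fail(2)=0 chase 'a': 0 ⇒ 8;  out=∅∪out(8)=∅
  fail(4) 'bba': from fail(3)=2 chase 'a': 2 ⇒ 20;  out=∅∪out(20)=∅
  fail(10) 'aba': from fail(9)=2 chase 'a': 2 ⇒ 20;  out=∅∪out(20)=∅
  fail(15) 'ddb': from fail(14)=13 chase 'b': 13→0 ⇒ 2;  out=∅∪out(2)=∅
  fail(19) 'ccd': from fail(18)=1 chase 'd': 1→0 ⇒ 13;  out={4}∪out(13)={4}
  fail(21) 'bab': from fail(20)=8 chase 'b': 8 ⇒ 9;  out=∅∪out(9)=∅
  fail(5) 'bbab': from fail(4)=20 chase 'b': 20 ⇒ 21;  out=∅∪out(21)=∅
  fail(11) 'abab': from fail(10)=20 chase 'b': 20 ⇒ 21;  out=∅∪out(21)=∅
  fail(16) 'ddba': from fail(15)=2 chase 'a': 2 ⇒ 20;  out=∅∪out(20)=∅
  fail(22) 'babc': from fail(21)=9 chase 'c': 9→2→0 ⇒ 1;  out={5}∪out(1)={0,5}
  fail(6) 'bbabd': from fail(5)=21 chase 'd': 21→9→2→0 ⇒ 13;  out=∅∪out(13)=∅
  fail(12) 'ababc': from fail(11)=21 chase 'c': 21 ⇒ 22;  out={2}∪out(22)={0,2,5}
  fail(17) 'ddbac': from fail(16)=20 chase 'c': 20→8→0 ⇒ 1;  out={3}∪out(1)={0,3}
  fail(7) 'bbabdd': from fail(6)=13 chase 'd': 13 ⇒ 14;  out={1}∪out(14)={1}

Scan:
pos 0 'a': at 8
pos 1 'd': at 13 (via fail)
pos 2 'd': at 14
pos 3 'b': at 15
pos 4 'a': at 16
pos 5 'c': at 17  → match P0@[5:5],P3@[1:5]
pos 6 'd': at 13 (via fail)
pos 7 'd': at 14
pos 8 'b': at 15
pos 9 'a': at 16
pos 10 'c': at 17  → match P0@[10:10],P3@[6:10]
pos 11 'b': at 2 (via fail)
pos 12 'a': at 20
pos 13 'b': at 21
pos 14 'a': at 10 (via fail)
pos 15 'b': at 11
pos 16 'c': at 12  → match P0@[16:16],P2@[12:16],P5@[13:16]
pos 17 'b': at 2 (via fail)
pos 18 'b': at 3
pos 19 'a': at 4
pos 20 'b': at 5
pos 21 'd': at 6
pos 22 'd': at 7  → match P1@[17:22]
pos 23 'a': at 8 (via fail)
pos 24 'b': at 9
pos 25 'a': at 10
pos 26 'b': at 11
pos 27 'c': at 12  → match P0@[27:27],P2@[23:27],P5@[24:27]
pos 28 'c': at 18 (via fail)  → match P0@[28:28]
pos 29 'a': at 8 (via fail)
pos 30 'd': at 13 (via fail)
pos 31 'c': at 1 (via fail)  → match P0@[31:31]
pos 32 'd': at 13 (via fail)
pos 33 'c': at 1 (via fail)  → match P0@[33:33]
pos 34 'a': at 8 (via fail)
pos 35 'b': at 9
pos 36 'a': at 10
pos 37 'b': at 11
pos 38 'c': at 12  → match P0@[38:38],P2@[34:38],P5@[35:38]
pos 39 'c': at 18 (via fail)  → match P0@[39:39]
pos 40 'b': at 2 (via fail)

Matches: [[5,0],[5,3],[10,0],[10,3],[16,0],[16,2],[16,5],[22,1],[27,0],[27,2],[27,5],[28,0],[31,0],[33,0],[38,0],[38,2],[38,5],[39,0]]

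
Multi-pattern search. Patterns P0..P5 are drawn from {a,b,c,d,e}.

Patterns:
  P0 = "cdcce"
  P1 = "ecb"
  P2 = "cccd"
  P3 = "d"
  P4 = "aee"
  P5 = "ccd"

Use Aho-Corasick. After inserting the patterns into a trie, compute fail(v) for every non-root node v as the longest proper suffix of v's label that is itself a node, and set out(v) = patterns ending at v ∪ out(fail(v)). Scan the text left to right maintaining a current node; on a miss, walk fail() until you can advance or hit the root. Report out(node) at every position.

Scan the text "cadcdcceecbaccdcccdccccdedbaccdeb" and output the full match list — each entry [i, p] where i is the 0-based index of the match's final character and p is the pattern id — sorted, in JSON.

Construct AC machine:
Trie nodes:
  n0 'ε': a→13 c→1 d→12 e→6
  n1 'c': c→9 d→2
  n2 'cd': c→3
  n3 'cdc': c→4
  n4 'cdcc': e→5
  n5 'cdcce': ·  [P0 ends]
  n6 'e': c→7
  n7 'ec': b→8
  n8 'ecb': ·  [P1 ends]
  n9 'cc': c→10 d→16
  n10 'ccc': d→11
  n11 'cccd': ·  [P2 ends]
  n12 'd': ·  [P3 ends]
  n13 'a': e→14
  n14 'ae': e→15
  n15 'aee': ·  [P4 ends]
  n16 'ccd': ·  [P5 ends]

Failure links (BFS by depth):
  n1('c'): parent n0 fail=0; on 'c' 0 → fail=0;  out ∅∪∅=∅
  n6('e'): parent n0 fail=0; on 'e' 0 → fail=0;  out ∅∪∅=∅
  n12('d'): parent n0 fail=0; on 'd' 0 → fail=0;  out {3}∪∅={3}
  n13('a'): parent n0 fail=0; on 'a' 0 → fail=0;  out ∅∪∅=∅
  n2('cd'): parent n1 fail=0; on 'd' 0 → fail=12;  out ∅∪{3}={3}
  n7('ec'): parent n6 fail=0; on 'c' 0 → fail=1;  out ∅∪∅=∅
  n9('cc'): parent n1 fail=0; on 'c' 0 → fail=1;  out ∅∪∅=∅
  n14('ae'): parent n13 fail=0; on 'e' 0 → fail=6;  out ∅∪∅=∅
  n3('cdc'): parent n2 fail=12; on 'c' 12→0 → fail=1;  out ∅∪∅=∅
  n8('ecb'): parent n7 fail=1; on 'b' 1→0 → fail=0;  out {1}∪∅={1}
  n10('ccc'): parent n9 fail=1; on 'c' 1 → fail=9;  out ∅∪∅=∅
  n15('aee'): parent n14 fail=6; on 'e' 6→0 → fail=6;  out {4}∪∅={4}
  n16('ccd'): parent n9 fail=1; on 'd' 1 → fail=2;  out {5}∪{3}={3,5}
  n4('cdcc'): parent n3 fail=1; on 'c' 1 → fail=9;  out ∅∪∅=∅
  n11('cccd'): parent n10 fail=9; on 'd' 9 → fail=16;  out {2}∪{3,5}={2,3,5}
  n5('cdcce'): parent n4 fail=9; on 'e' 9→1→0 → fail=6;  out {0}∪∅={0}

Text stream:
pos 0 'c': at 1
pos 1 'a': at 13 ·f
pos 2 'd': at 12 ·f  ** P3@[2:2]
pos 3 'c': at 1 ·f
pos 4 'd': at 2  ** P3@[4:4]
pos 5 'c': at 3
pos 6 'c': at 4
pos 7 'e': at 5  ** P0@[3:7]
pos 8 'e': at 6 ·f
pos 9 'c': at 7
pos 10 'b': at 8  ** P1@[8:10]
pos 11 'a': at 13 ·f
pos 12 'c': at 1 ·f
pos 13 'c': at 9
pos 14 'd': at 16  ** P3@[14:14],P5@[12:14]
pos 15 'c': at 3 ·f
pos 16 'c': at 4
pos 17 'c': at 10 ·f
pos 18 'd': at 11  ** P2@[15:18],P3@[18:18],P5@[16:18]
pos 19 'c': at 3 ·f
pos 20 'c': at 4
pos 21 'c': at 10 ·f
pos 22 'c': at 10 ·f
pos 23 'd': at 11  ** P2@[20:23],P3@[23:23],P5@[21:23]
pos 24 'e': at 6 ·f
pos 25 'd': at 12 ·f  ** P3@[25:25]
pos 26 'b': at 0 ·f
pos 27 'a': at 13
pos 28 'c': at 1 ·f
pos 29 'c': at 9
pos 30 'd': at 16  ** P3@[30:30],P5@[28:30]
pos 31 'e': at 6 ·f
pos 32 'b': at 0 ·f

All matches (sorted): [[2,3],[4,3],[7,0],[10,1],[14,3],[14,5],[18,2],[18,3],[18,5],[23,2],[23,3],[23,5],[25,3],[30,3],[30,5]]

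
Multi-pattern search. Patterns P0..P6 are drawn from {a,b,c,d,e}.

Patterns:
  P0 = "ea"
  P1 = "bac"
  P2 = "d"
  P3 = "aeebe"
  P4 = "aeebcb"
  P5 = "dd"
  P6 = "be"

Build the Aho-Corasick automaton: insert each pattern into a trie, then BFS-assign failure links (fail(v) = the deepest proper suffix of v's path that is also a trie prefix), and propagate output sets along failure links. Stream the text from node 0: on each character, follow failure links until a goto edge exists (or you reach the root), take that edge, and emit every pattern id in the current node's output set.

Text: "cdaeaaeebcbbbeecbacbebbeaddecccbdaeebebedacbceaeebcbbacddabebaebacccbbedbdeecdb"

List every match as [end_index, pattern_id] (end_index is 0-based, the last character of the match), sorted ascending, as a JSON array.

Build:
Trie nodes:
  n0 'ε': a→7 b→3 d→6 e→1
  n1 'e': a→2
  n2 'ea': ·  [P0 ends]
  n3 'b': a→4 e→15
  n4 'ba': c→5
  n5 'bac': ·  [P1 ends]
  n6 'd': d→14  [P2 ends]
  n7 'a': e→8
  n8 'ae': e→9
  n9 'aee': b→10
  n10 'aeeb': c→12 e→11
  n11 'aeebe': ·  [P3 ends]
  n12 'aeebc': b→13
  n13 'aeebcb': ·  [P4 ends]
  n14 'dd': ·  [P5 ends]
  n15 'be': ·  [P6 ends]

Failure links (BFS by depth):
  fail(1) 'e': from fail(0)=0 chase 'e': 0 ⇒ 0;  out=∅∪out(0)=∅
  fail(3) 'b': from fail(0)=0 chase 'b': 0 ⇒ 0;  out=∅∪out(0)=∅
  fail(6) 'd': from fail(0)=0 chase 'd': 0 ⇒ 0;  out={2}∪out(0)={2}
  fail(7) 'a': from fail(0)=0 chase 'a': 0 ⇒ 0;  out=∅∪out(0)=∅
  fail(2) 'ea': from fail(1)=0 chase 'a': 0 ⇒ 7;  out={0}∪out(7)={0}
  fail(4) 'ba': from fail(3)=0 chase 'a': 0 ⇒ 7;  out=∅∪out(7)=∅
  fail(8) 'ae': from fail(7)=0 chase 'e': 0 ⇒ 1;  out=∅∪out(1)=∅
  fail(14) 'dd': from fail(6)=0 chase 'd': 0 ⇒ 6;  out={5}∪out(6)={2,5}
  fail(15) 'be': from fail(3)=0 chase 'e': 0 ⇒ 1;  out={6}∪out(1)={6}
  fail(5) 'bac': from fail(4)=7 chase 'c': 7→0 ⇒ 0;  out={1}∪out(0)={1}
  fail(9) 'aee': from fail(8)=1 chase 'e': 1→0 ⇒ 1;  out=∅∪out(1)=∅
  fail(10) 'aeeb': from fail(9)=1 chase 'b': 1→0 ⇒ 3;  out=∅∪out(3)=∅
  fail(11) 'aeebe': from fail(10)=3 chase 'e': 3 ⇒ 15;  out={3}∪out(15)={3,6}
  fail(12) 'aeebc': from fail(10)=3 chase 'c': 3→0 ⇒ 0;  out=∅∪out(0)=∅
  fail(13) 'aeebcb': from fail(12)=0 chase 'b': 0 ⇒ 3;  out={4}∪out(3)={4}

Scan:
pos 0 'c': at 0
pos 1 'd': at 6  ** P2@[1:1]
pos 2 'a': at 7 ·f
pos 3 'e': at 8
pos 4 'a': at 2 ·f  ** P0@[3:4]
pos 5 'a': at 7 ·f
pos 6 'e': at 8
pos 7 'e': at 9
pos 8 'b': at 10
pos 9 'c': at 12
pos 10 'b': at 13  ** P4@[5:10]
pos 11 'b': at 3 ·f
pos 12 'b': at 3 ·f
pos 13 'e': at 15  ** P6@[12:13]
pos 14 'e': at 1 ·f
pos 15 'c': at 0 ·f
pos 16 'b': at 3
pos 17 'a': at 4
pos 18 'c': at 5  ** P1@[16:18]
pos 19 'b': at 3 ·f
pos 20 'e': at 15  ** P6@[19:20]
pos 21 'b': at 3 ·f
pos 22 'b': at 3 ·f
pos 23 'e': at 15  ** P6@[22:23]
pos 24 'a': at 2 ·f  ** P0@[23:24]
pos 25 'd': at 6 ·f  ** P2@[25:25]
pos 26 'd': at 14  ** P2@[26:26],P5@[25:26]
pos 27 'e': at 1 ·f
pos 28 'c': at 0 ·f
pos 29 'c': at 0
pos 30 'c': at 0
pos 31 'b': at 3
pos 32 'd': at 6 ·f  ** P2@[32:32]
pos 33 'a': at 7 ·f
pos 34 'e': at 8
pos 35 'e': at 9
pos 36 'b': at 10
pos 37 'e': at 11  ** P3@[33:37],P6@[36:37]
pos 38 'b': at 3 ·f
pos 39 'e': at 15  ** P6@[38:39]
pos 40 'd': at 6 ·f  ** P2@[40:40]
pos 41 'a': at 7 ·f
pos 42 'c': at 0 ·f
pos 43 'b': at 3
pos 44 'c': at 0 ·f
pos 45 'e': at 1
pos 46 'a': at 2  ** P0@[45:46]
pos 47 'e': at 8 ·f
pos 48 'e': at 9
pos 49 'b': at 10
pos 50 'c': at 12
pos 51 'b': at 13  ** P4@[46:51]
pos 52 'b': at 3 ·f
pos 53 'a': at 4
pos 54 'c': at 5  ** P1@[52:54]
pos 55 'd': at 6 ·f  ** P2@[55:55]
pos 56 'd': at 14  ** P2@[56:56],P5@[55:56]
pos 57 'a': at 7 ·f
pos 58 'b': at 3 ·f
pos 59 'e': at 15  ** P6@[58:59]
pos 60 'b': at 3 ·f
pos 61 'a': at 4
pos 62 'e': at 8 ·f
pos 63 'b': at 3 ·f
pos 64 'a': at 4
pos 65 'c': at 5  ** P1@[63:65]
pos 66 'c': at 0 ·f
pos 67 'c': at 0
pos 68 'b': at 3
pos 69 'b': at 3 ·f
pos 70 'e': at 15  ** P6@[69:70]
pos 71 'd': at 6 ·f  ** P2@[71:71]
pos 72 'b': at 3 ·f
pos 73 'd': at 6 ·f  ** P2@[73:73]
pos 74 'e': at 1 ·f
pos 75 'e': at 1 ·f
pos 76 'c': at 0 ·f
pos 77 'd': at 6  ** P2@[77:77]
pos 78 'b': at 3 ·f

All matches (sorted): [[1,2],[4,0],[10,4],[13,6],[18,1],[20,6],[23,6],[24,0],[25,2],[26,2],[26,5],[32,2],[37,3],[37,6],[39,6],[40,2],[46,0],[51,4],[54,1],[55,2],[56,2],[56,5],[59,6],[65,1],[70,6],[71,2],[73,2],[77,2]]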